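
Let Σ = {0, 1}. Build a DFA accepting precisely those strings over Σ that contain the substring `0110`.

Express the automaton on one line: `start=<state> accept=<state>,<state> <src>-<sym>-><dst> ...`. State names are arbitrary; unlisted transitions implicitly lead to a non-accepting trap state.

States s0..s3 record the length of the longest prefix of `0110` that matches the current input suffix. Reaching s4 means `0110` has been seen, and we stay there forever. Accept from s4.
A 5-state machine:
        0   1  
>  s0   s1  s0 
   s1   s1  s2 
   s2   s1  s3 
   s3   s4  s0 
 * s4   s4  s4 
(> = start, * = accepting)

start=s0 accept=s4 s0-0->s1 s0-1->s0 s1-0->s1 s1-1->s2 s2-0->s1 s2-1->s3 s3-0->s4 s3-1->s0 s4-0->s4 s4-1->s4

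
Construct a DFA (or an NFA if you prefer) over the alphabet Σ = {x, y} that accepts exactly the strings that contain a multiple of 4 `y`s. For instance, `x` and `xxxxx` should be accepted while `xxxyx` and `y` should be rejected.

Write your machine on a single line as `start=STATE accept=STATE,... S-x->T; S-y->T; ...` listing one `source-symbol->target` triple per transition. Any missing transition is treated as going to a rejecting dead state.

Keep the running count of `y`s modulo 4: each `y` advances along the cycle q0 → q1 → q2 → q3 → q0 while other symbols loop. Accept at q0.
4 states suffice.
        x   y  
>* q0   q0  q1 
   q1   q1  q2 
   q2   q2  q3 
   q3   q3  q0 
(> = start, * = accepting)

start=q0; accept=q0; q0-x->q0; q0-y->q1; q1-x->q1; q1-y->q2; q2-x->q2; q2-y->q3; q3-x->q3; q3-y->q0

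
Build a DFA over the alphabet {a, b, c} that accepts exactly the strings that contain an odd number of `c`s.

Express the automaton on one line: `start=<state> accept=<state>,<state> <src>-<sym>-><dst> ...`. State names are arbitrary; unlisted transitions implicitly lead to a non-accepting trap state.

start=q0 accept=q1 q0-a->q0 q0-b->q0 q0-c->q1 q1-a->q1 q1-b->q1 q1-c->q0

Keep the running count of `c`s modulo 2: each `c` advances along the cycle q0 → q1 → q0 while other symbols loop. Accept at q1.
        a   b   c  
>  q0   q0  q0  q1 
 * q1   q1  q1  q0 
(> = start, * = accepting)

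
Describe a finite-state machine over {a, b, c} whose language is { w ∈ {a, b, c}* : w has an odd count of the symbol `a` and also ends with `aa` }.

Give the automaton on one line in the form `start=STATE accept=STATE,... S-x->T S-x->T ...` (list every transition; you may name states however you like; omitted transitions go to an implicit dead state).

Run two small machines in parallel and take their product. One (2 states) tracks the count of `a`s modulo 2; the other (3 states) tracks how much of the suffix `aa` has currently been matched. Each combined state is a pair, one component from each; accept when both components accept.
6 states suffice.
        a   b   c  
>  S0   S1  S0  S0 
   S1   S2  S3  S3 
   S2   S4  S0  S0 
   S3   S5  S3  S3 
 * S4   S2  S3  S3 
   S5   S4  S0  S0 
(> = start, * = accepting)

start=S0 accept=S4 S0-a->S1 S0-b->S0 S0-c->S0 S1-a->S2 S1-b->S3 S1-c->S3 S2-a->S4 S2-b->S0 S2-c->S0 S3-a->S5 S3-b->S3 S3-c->S3 S4-a->S2 S4-b->S3 S4-c->S3 S5-a->S4 S5-b->S0 S5-c->S0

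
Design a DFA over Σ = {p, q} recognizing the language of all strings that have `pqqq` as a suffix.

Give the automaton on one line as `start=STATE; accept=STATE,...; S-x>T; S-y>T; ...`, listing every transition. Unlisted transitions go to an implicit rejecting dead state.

start=A; accept=E; A-p>B; A-q>A; B-p>B; B-q>C; C-p>B; C-q>D; D-p>B; D-q>E; E-p>B; E-q>A

Let each state record the length of the longest suffix of the input read so far that is also a prefix of `pqqq`. B means the last symbol is `p`; C means the last 2 symbols are `pq`; D means the last 3 symbols are `pqq`; E means the last 4 symbols are `pqqq`. Accept only at E, where the string currently ends in `pqqq`.
5 states suffice.
       p  q 
>  A   B  A 
   B   B  C 
   C   B  D 
   D   B  E 
 * E   B  A 
(> = start, * = accepting)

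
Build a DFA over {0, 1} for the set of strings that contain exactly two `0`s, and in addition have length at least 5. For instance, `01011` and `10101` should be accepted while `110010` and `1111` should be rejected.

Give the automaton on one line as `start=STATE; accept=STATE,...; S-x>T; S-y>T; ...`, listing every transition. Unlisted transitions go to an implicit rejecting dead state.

Run two small machines in parallel and take their product. The first has 4 states tracking the count of `0`s, saturating at 3; the second has 7 states tracking the input length, saturating at 6. A product state is a pair (one from each), accepting exactly when both do.
22 states suffice.
          0    1  
>  q0     q1   q2 
   q1     q3   q4 
   q2     q4   q5 
   q3     q6   q7 
   q4     q7   q8 
   q5     q8   q9 
   q6    q10  q10 
   q7    q10  q11 
   q8    q11  q12 
   q9    q12  q13 
   q10   q14  q14 
   q11   q14  q15 
   q12   q15  q16 
   q13   q16  q17 
   q14   q18  q18 
 * q15   q18  q19 
   q16   q19  q20 
   q17   q20  q21 
   q18   q18  q18 
 * q19   q18  q19 
   q20   q19  q20 
   q21   q20  q21 
(> = start, * = accepting)

start=q0; accept=q15,q19; q0-0>q1; q0-1>q2; q1-0>q3; q1-1>q4; q2-0>q4; q2-1>q5; q3-0>q6; q3-1>q7; q4-0>q7; q4-1>q8; q5-0>q8; q5-1>q9; q6-0>q10; q6-1>q10; q7-0>q10; q7-1>q11; q8-0>q11; q8-1>q12; q9-0>q12; q9-1>q13; q10-0>q14; q10-1>q14; q11-0>q14; q11-1>q15; q12-0>q15; q12-1>q16; q13-0>q16; q13-1>q17; q14-0>q18; q14-1>q18; q15-0>q18; q15-1>q19; q16-0>q19; q16-1>q20; q17-0>q20; q17-1>q21; q18-0>q18; q18-1>q18; q19-0>q18; q19-1>q19; q20-0>q19; q20-1>q20; q21-0>q20; q21-1>q21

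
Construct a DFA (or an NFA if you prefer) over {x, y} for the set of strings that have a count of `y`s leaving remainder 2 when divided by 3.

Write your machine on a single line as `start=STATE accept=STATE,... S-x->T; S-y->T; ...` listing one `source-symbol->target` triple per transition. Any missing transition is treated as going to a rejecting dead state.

Keep the running count of `y`s modulo 3: each `y` advances along the cycle q0 → q1 → q2 → q0 while other symbols loop. Accept at q2.
3 states suffice.
        x   y  
>  q0   q0  q1 
   q1   q1  q2 
 * q2   q2  q0 
(> = start, * = accepting)

start=q0; accept=q2; q0-x->q0; q0-y->q1; q1-x->q1; q1-y->q2; q2-x->q2; q2-y->q0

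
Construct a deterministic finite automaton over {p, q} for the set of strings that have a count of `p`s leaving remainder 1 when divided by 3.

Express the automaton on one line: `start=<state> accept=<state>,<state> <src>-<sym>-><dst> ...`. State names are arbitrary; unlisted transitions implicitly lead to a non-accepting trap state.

Keep the running count of `p`s modulo 3: each `p` advances along the cycle S0 → S1 → S2 → S0 while other symbols loop. Accept at S1.
        p   q  
>  S0   S1  S0 
 * S1   S2  S1 
   S2   S0  S2 
(> = start, * = accepting)

start=S0 accept=S1 S0-p->S1 S0-q->S0 S1-p->S2 S1-q->S1 S2-p->S0 S2-q->S2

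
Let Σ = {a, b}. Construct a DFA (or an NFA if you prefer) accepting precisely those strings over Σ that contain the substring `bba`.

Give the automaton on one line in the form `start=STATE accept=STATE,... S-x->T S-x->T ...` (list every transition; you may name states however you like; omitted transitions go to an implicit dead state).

start=q0 accept=q3 q0-a->q0 q0-b->q1 q1-a->q0 q1-b->q2 q2-a->q3 q2-b->q2 q3-a->q3 q3-b->q3

States q0..q2 record the length of the longest prefix of `bba` that matches the current input suffix. Reaching q3 means `bba` has been seen, and we stay there forever. Accept from q3.
        a   b  
>  q0   q0  q1 
   q1   q0  q2 
   q2   q3  q2 
 * q3   q3  q3 
(> = start, * = accepting)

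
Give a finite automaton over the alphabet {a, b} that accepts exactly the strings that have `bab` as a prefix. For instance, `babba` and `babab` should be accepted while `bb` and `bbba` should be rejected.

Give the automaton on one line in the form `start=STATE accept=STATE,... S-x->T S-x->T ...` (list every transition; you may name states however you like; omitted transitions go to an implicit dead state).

Walk along `bab` while the input agrees: from s0 take `b` to s1, and so on. Any deviation drops to the rejecting sink s4. Once s3 is reached the prefix is confirmed and every continuation is accepted.
With 5 states:
        a   b  
>  s0   s4  s1 
   s1   s2  s4 
   s2   s4  s3 
 * s3   s3  s3 
   s4   s4  s4 
(> = start, * = accepting)

start=s0 accept=s3 s0-a->s4 s0-b->s1 s1-a->s2 s1-b->s4 s2-a->s4 s2-b->s3 s3-a->s3 s3-b->s3 s4-a->s4 s4-b->s4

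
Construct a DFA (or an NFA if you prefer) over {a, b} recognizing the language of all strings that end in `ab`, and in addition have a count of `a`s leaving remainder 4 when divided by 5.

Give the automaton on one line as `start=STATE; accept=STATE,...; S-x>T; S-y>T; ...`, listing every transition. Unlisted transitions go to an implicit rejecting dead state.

Run two small machines in parallel and take their product. The first has 3 states tracking how much of the suffix `ab` has currently been matched; the second has 5 states tracking the count of `a`s modulo 5. A product state is a pair (one from each), accepting exactly when both do. Equivalent product states are then merged.
A 7-state machine:
        a   b  
>  q0   q1  q0 
   q1   q2  q1 
   q2   q3  q2 
   q3   q4  q3 
   q4   q0  q5 
 * q5   q0  q6 
   q6   q0  q6 
(> = start, * = accepting)

start=q0; accept=q5; q0-a>q1; q0-b>q0; q1-a>q2; q1-b>q1; q2-a>q3; q2-b>q2; q3-a>q4; q3-b>q3; q4-a>q0; q4-b>q5; q5-a>q0; q5-b>q6; q6-a>q0; q6-b>q6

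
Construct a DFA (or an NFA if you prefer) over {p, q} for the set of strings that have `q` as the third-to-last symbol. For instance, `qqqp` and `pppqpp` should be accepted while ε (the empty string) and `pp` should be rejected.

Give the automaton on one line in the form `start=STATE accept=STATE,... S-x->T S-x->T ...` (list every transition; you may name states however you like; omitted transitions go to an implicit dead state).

start=s0 accept=s11,s12,s13,s14 s0-p->s1 s0-q->s2 s1-p->s3 s1-q->s4 s2-p->s5 s2-q->s6 s3-p->s7 s3-q->s8 s4-p->s9 s4-q->s10 s5-p->s11 s5-q->s12 s6-p->s13 s6-q->s14 s7-p->s7 s7-q->s8 s8-p->s9 s8-q->s10 s9-p->s11 s9-q->s12 s10-p->s13 s10-q->s14 s11-p->s7 s11-q->s8 s12-p->s9 s12-q->s10 s13-p->s11 s13-q->s12 s14-p->s13 s14-q->s14

Because acceptance depends on a position counted from the end, the machine has to buffer the most recent 3 symbols. Make each state the string of the last up-to-3 symbols read; on input `x` shift the window left and append `x`. Accept when the buffered window has length 3 and begins with `q`.
15 states suffice.
          p    q  
>  s0     s1   s2 
   s1     s3   s4 
   s2     s5   s6 
   s3     s7   s8 
   s4     s9  s10 
   s5    s11  s12 
   s6    s13  s14 
   s7     s7   s8 
   s8     s9  s10 
   s9    s11  s12 
   s10   s13  s14 
 * s11    s7   s8 
 * s12    s9  s10 
 * s13   s11  s12 
 * s14   s13  s14 
(> = start, * = accepting)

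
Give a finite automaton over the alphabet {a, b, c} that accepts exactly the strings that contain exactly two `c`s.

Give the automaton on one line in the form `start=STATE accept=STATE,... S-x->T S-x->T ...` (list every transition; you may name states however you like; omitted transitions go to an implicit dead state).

Only the number of `c`s matters, and only up to 3. Make a chain s0 → s1 → s2 → s3 advanced by each `c` (with s3 absorbing); every other symbol self-loops. The accepting set is {s2}.
        a   b   c  
>  s0   s0  s0  s1 
   s1   s1  s1  s2 
 * s2   s2  s2  s3 
   s3   s3  s3  s3 
(> = start, * = accepting)

start=s0 accept=s2 s0-a->s0 s0-b->s0 s0-c->s1 s1-a->s1 s1-b->s1 s1-c->s2 s2-a->s2 s2-b->s2 s2-c->s3 s3-a->s3 s3-b->s3 s3-c->s3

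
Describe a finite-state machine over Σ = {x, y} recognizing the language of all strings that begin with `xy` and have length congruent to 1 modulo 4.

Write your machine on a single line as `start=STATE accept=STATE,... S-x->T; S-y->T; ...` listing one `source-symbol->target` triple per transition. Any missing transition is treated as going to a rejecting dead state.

start=q0; accept=q6; q0-x->q1; q0-y->q2; q1-x->q2; q1-y->q3; q2-x->q2; q2-y->q2; q3-x->q4; q3-y->q4; q4-x->q5; q4-y->q5; q5-x->q6; q5-y->q6; q6-x->q3; q6-y->q3

Handle the two conditions separately and then intersect. The first has 4 states tracking whether the input so far still matches the prefix `xy`; the second has 4 states tracking the input length modulo 4. A product state is a pair (one from each), accepting exactly when both do. After merging equivalent states the machine shrinks.
With 7 states:
        x   y  
>  q0   q1  q2 
   q1   q2  q3 
   q2   q2  q2 
   q3   q4  q4 
   q4   q5  q5 
   q5   q6  q6 
 * q6   q3  q3 
(> = start, * = accepting)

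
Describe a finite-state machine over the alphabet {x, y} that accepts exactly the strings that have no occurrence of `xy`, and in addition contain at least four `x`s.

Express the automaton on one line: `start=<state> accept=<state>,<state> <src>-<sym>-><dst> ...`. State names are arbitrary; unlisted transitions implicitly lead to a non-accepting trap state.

Run two small machines in parallel and take their product. The first has 3 states tracking partial matches of the forbidden pattern `xy`; the second has 6 states tracking the count of `x`s, saturating at 5. A product state is a pair (one from each), accepting exactly when both do. Equivalent product states are then merged.
6 states suffice.
        x   y  
>  q0   q1  q0 
   q1   q2  q3 
   q2   q4  q3 
   q3   q3  q3 
   q4   q5  q3 
 * q5   q5  q3 
(> = start, * = accepting)

start=q0 accept=q5 q0-x->q1 q0-y->q0 q1-x->q2 q1-y->q3 q2-x->q4 q2-y->q3 q3-x->q3 q3-y->q3 q4-x->q5 q4-y->q3 q5-x->q5 q5-y->q3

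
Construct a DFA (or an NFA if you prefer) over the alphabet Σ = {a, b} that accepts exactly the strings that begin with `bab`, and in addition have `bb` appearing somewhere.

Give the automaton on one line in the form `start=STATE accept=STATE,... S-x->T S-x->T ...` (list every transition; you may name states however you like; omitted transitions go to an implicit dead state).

start=s0 accept=s6 s0-a->s1 s0-b->s2 s1-a->s1 s1-b->s1 s2-a->s3 s2-b->s1 s3-a->s1 s3-b->s4 s4-a->s5 s4-b->s6 s5-a->s5 s5-b->s4 s6-a->s6 s6-b->s6

Run two small machines in parallel and take their product. The first has 5 states tracking whether the input so far still matches the prefix `bab`; the second has 3 states tracking whether and how much of `bb` has been seen. A product state is a pair (one from each), accepting exactly when both do. Equivalent product states are then merged.
With 7 states:
        a   b  
>  s0   s1  s2 
   s1   s1  s1 
   s2   s3  s1 
   s3   s1  s4 
   s4   s5  s6 
   s5   s5  s4 
 * s6   s6  s6 
(> = start, * = accepting)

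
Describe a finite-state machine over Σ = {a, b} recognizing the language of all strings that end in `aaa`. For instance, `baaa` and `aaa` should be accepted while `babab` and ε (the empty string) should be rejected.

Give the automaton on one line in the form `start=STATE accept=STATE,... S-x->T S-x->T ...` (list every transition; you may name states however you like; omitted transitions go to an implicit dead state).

start=q0 accept=q3 q0-a->q1 q0-b->q0 q1-a->q2 q1-b->q0 q2-a->q3 q2-b->q0 q3-a->q3 q3-b->q0

Let each state record the length of the longest suffix of the input read so far that is also a prefix of `aaa`. q1 means the last symbol is `a`; q2 means the last 2 symbols are `aa`; q3 means the last 3 symbols are `aaa`. Accept only at q3, where the string currently ends in `aaa`.
        a   b  
>  q0   q1  q0 
   q1   q2  q0 
   q2   q3  q0 
 * q3   q3  q0 
(> = start, * = accepting)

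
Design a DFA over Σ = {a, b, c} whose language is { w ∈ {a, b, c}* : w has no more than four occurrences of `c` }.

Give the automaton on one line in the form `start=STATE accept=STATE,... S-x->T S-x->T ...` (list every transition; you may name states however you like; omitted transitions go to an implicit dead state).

Count `c`s, saturating at 5: states S0 through S4 mean 0 through 4 `c`s seen; S5 means more than 4. Each `c` increments (capped at S5); other symbols loop. Accept from {S0, S1, S2, S3, S4}.
        a   b   c  
>* S0   S0  S0  S1 
 * S1   S1  S1  S2 
 * S2   S2  S2  S3 
 * S3   S3  S3  S4 
 * S4   S4  S4  S5 
   S5   S5  S5  S5 
(> = start, * = accepting)

start=S0 accept=S0,S1,S2,S3,S4 S0-a->S0 S0-b->S0 S0-c->S1 S1-a->S1 S1-b->S1 S1-c->S2 S2-a->S2 S2-b->S2 S2-c->S3 S3-a->S3 S3-b->S3 S3-c->S4 S4-a->S4 S4-b->S4 S4-c->S5 S5-a->S5 S5-b->S5 S5-c->S5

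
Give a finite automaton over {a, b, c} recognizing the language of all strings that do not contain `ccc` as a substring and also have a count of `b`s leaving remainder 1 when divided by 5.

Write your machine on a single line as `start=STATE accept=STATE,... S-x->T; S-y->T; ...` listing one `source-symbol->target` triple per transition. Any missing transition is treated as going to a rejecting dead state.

Handle the two conditions separately and then intersect. One (4 states) tracks partial matches of the forbidden pattern `ccc`; the other (5 states) tracks the count of `b`s modulo 5. Each combined state is a pair, one component from each; accept when both components accept. Minimizing collapses redundant product states.
16 states suffice.
          a    b    c  
>  q0     q0   q1   q2 
 * q1     q1   q3   q4 
   q2     q0   q1   q5 
   q3     q3   q6   q7 
 * q4     q1   q3   q8 
   q5     q0   q1   q9 
   q6     q6  q10  q11 
   q7     q3   q6  q12 
 * q8     q1   q3   q9 
   q9     q9   q9   q9 
   q10   q10   q0  q13 
   q11    q6  q10  q14 
   q12    q3   q6   q9 
   q13   q10   q0  q15 
   q14    q6  q10   q9 
   q15   q10   q0   q9 
(> = start, * = accepting)

start=q0; accept=q1,q4,q8; q0-a->q0; q0-b->q1; q0-c->q2; q1-a->q1; q1-b->q3; q1-c->q4; q2-a->q0; q2-b->q1; q2-c->q5; q3-a->q3; q3-b->q6; q3-c->q7; q4-a->q1; q4-b->q3; q4-c->q8; q5-a->q0; q5-b->q1; q5-c->q9; q6-a->q6; q6-b->q10; q6-c->q11; q7-a->q3; q7-b->q6; q7-c->q12; q8-a->q1; q8-b->q3; q8-c->q9; q9-a->q9; q9-b->q9; q9-c->q9; q10-a->q10; q10-b->q0; q10-c->q13; q11-a->q6; q11-b->q10; q11-c->q14; q12-a->q3; q12-b->q6; q12-c->q9; q13-a->q10; q13-b->q0; q13-c->q15; q14-a->q6; q14-b->q10; q14-c->q9; q15-a->q10; q15-b->q0; q15-c->q9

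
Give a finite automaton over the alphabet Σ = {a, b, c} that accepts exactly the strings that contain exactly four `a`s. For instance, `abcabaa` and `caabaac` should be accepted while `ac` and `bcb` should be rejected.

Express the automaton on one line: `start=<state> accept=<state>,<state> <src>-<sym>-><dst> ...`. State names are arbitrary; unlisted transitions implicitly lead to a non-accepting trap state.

start=q0 accept=q4 q0-a->q1 q0-b->q0 q0-c->q0 q1-a->q2 q1-b->q1 q1-c->q1 q2-a->q3 q2-b->q2 q2-c->q2 q3-a->q4 q3-b->q3 q3-c->q3 q4-a->q5 q4-b->q4 q4-c->q4 q5-a->q5 q5-b->q5 q5-c->q5

Count `a`s, saturating at 5: states q0 through q4 mean 0 through 4 `a`s seen; q5 means more than 4. Each `a` increments (capped at q5); other symbols loop. Accept from {q4}.
A 6-state machine:
        a   b   c  
>  q0   q1  q0  q0 
   q1   q2  q1  q1 
   q2   q3  q2  q2 
   q3   q4  q3  q3 
 * q4   q5  q4  q4 
   q5   q5  q5  q5 
(> = start, * = accepting)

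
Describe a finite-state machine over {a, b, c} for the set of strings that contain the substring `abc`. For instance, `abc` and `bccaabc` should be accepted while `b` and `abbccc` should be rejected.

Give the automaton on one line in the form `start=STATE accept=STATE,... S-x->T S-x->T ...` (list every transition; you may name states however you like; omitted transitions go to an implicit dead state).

States q0..q2 record the length of the longest prefix of `abc` that matches the current input suffix. Reaching q3 means `abc` has been seen, and we stay there forever. Accept from q3.
With 4 states:
        a   b   c  
>  q0   q1  q0  q0 
   q1   q1  q2  q0 
   q2   q1  q0  q3 
 * q3   q3  q3  q3 
(> = start, * = accepting)

start=q0 accept=q3 q0-a->q1 q0-b->q0 q0-c->q0 q1-a->q1 q1-b->q2 q1-c->q0 q2-a->q1 q2-b->q0 q2-c->q3 q3-a->q3 q3-b->q3 q3-c->q3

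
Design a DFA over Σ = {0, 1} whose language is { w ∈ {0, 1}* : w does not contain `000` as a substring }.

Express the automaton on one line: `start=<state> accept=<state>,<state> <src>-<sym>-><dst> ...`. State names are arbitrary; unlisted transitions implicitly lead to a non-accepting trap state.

This is the complement of 'contains `000`'. Use the same substring-matching states — q0 through q3 holding how much of `000` has just been matched — but flip the accepting set: everything except the trap q3 accepts.
        0   1  
>* q0   q1  q0 
 * q1   q2  q0 
 * q2   q3  q0 
   q3   q3  q3 
(> = start, * = accepting)

start=q0 accept=q0,q1,q2 q0-0->q1 q0-1->q0 q1-0->q2 q1-1->q0 q2-0->q3 q2-1->q0 q3-0->q3 q3-1->q3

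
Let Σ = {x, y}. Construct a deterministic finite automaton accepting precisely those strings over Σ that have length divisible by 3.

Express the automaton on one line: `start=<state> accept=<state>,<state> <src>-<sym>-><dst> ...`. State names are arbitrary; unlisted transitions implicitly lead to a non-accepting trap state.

Only the length mod 3 matters, so use a 3-cycle: from any state, every input symbol moves to the next state, wrapping q2 back to q0. Mark q0 accepting.
        x   y  
>* q0   q1  q1 
   q1   q2  q2 
   q2   q0  q0 
(> = start, * = accepting)

start=q0 accept=q0 q0-x->q1 q0-y->q1 q1-x->q2 q1-y->q2 q2-x->q0 q2-y->q0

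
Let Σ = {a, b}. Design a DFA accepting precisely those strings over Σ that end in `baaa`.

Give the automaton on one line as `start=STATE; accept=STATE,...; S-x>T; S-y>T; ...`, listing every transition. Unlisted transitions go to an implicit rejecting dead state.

start=q0; accept=q4; q0-a>q0; q0-b>q1; q1-a>q2; q1-b>q1; q2-a>q3; q2-b>q1; q3-a>q4; q3-b>q1; q4-a>q0; q4-b>q1

Let each state record the length of the longest suffix of the input read so far that is also a prefix of `baaa`. q1 means the last symbol is `b`; q2 means the last 2 symbols are `ba`; q3 means the last 3 symbols are `baa`; q4 means the last 4 symbols are `baaa`. Accept only at q4, where the string currently ends in `baaa`.
A 5-state machine:
        a   b  
>  q0   q0  q1 
   q1   q2  q1 
   q2   q3  q1 
   q3   q4  q1 
 * q4   q0  q1 
(> = start, * = accepting)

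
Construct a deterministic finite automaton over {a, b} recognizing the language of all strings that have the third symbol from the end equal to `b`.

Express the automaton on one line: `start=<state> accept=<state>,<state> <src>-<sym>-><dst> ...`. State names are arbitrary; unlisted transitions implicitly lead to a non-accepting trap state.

start=S0 accept=S11,S12,S13,S14 S0-a->S1 S0-b->S2 S1-a->S3 S1-b->S4 S2-a->S5 S2-b->S6 S3-a->S7 S3-b->S8 S4-a->S9 S4-b->S10 S5-a->S11 S5-b->S12 S6-a->S13 S6-b->S14 S7-a->S7 S7-b->S8 S8-a->S9 S8-b->S10 S9-a->S11 S9-b->S12 S10-a->S13 S10-b->S14 S11-a->S7 S11-b->S8 S12-a->S9 S12-b->S10 S13-a->S11 S13-b->S12 S14-a->S13 S14-b->S14

Because acceptance depends on a position counted from the end, the machine has to buffer the most recent 3 symbols. Make each state the string of the last up-to-3 symbols read; on input `x` shift the window left and append `x`. Accept when the buffered window has length 3 and begins with `b`.
15 states suffice.
          a    b  
>  S0     S1   S2 
   S1     S3   S4 
   S2     S5   S6 
   S3     S7   S8 
   S4     S9  S10 
   S5    S11  S12 
   S6    S13  S14 
   S7     S7   S8 
   S8     S9  S10 
   S9    S11  S12 
   S10   S13  S14 
 * S11    S7   S8 
 * S12    S9  S10 
 * S13   S11  S12 
 * S14   S13  S14 
(> = start, * = accepting)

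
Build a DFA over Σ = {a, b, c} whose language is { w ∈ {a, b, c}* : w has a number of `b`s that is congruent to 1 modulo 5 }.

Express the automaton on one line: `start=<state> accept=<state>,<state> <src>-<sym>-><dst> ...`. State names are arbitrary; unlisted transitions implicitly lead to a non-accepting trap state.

The only thing that matters is how many `b`s have appeared, reduced mod 5. Use one state per residue: q0 for 0, …, q4 for 4. Reading `b` moves to the next residue; anything else stays put. q1 is accepting.
        a   b   c  
>  q0   q0  q1  q0 
 * q1   q1  q2  q1 
   q2   q2  q3  q2 
   q3   q3  q4  q3 
   q4   q4  q0  q4 
(> = start, * = accepting)

start=q0 accept=q1 q0-a->q0 q0-b->q1 q0-c->q0 q1-a->q1 q1-b->q2 q1-c->q1 q2-a->q2 q2-b->q3 q2-c->q2 q3-a->q3 q3-b->q4 q3-c->q3 q4-a->q4 q4-b->q0 q4-c->q4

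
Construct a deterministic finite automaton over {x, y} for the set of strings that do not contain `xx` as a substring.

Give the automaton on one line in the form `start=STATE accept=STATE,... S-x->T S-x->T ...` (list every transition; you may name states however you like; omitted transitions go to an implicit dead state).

start=q0 accept=q0,q1 q0-x->q1 q0-y->q0 q1-x->q2 q1-y->q0 q2-x->q2 q2-y->q2

Track partial matches of the forbidden pattern `xx`. State q2 is a dead state reached once `xx` has occurred; every other state accepts. q0 means no part of `xx` is currently matched.
A 3-state machine:
        x   y  
>* q0   q1  q0 
 * q1   q2  q0 
   q2   q2  q2 
(> = start, * = accepting)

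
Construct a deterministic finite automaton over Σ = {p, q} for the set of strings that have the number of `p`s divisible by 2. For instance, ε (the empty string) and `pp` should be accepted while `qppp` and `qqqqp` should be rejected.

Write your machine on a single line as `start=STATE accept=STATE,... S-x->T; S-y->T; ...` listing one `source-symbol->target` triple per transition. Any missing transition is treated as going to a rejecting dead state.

The only thing that matters is how many `p`s have appeared, reduced mod 2. Use one state per residue: s0 for 0, …, s1 for 1. Reading `p` moves to the next residue; anything else stays put. s0 is accepting.
2 states suffice.
        p   q  
>* s0   s1  s0 
   s1   s0  s1 
(> = start, * = accepting)

start=s0; accept=s0; s0-p->s1; s0-q->s0; s1-p->s0; s1-q->s1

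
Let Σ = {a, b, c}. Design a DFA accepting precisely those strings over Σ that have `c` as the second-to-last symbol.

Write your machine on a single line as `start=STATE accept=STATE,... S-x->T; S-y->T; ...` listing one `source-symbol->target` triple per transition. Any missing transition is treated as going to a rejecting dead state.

start=S0; accept=S10,S11,S12; S0-a->S1; S0-b->S2; S0-c->S3; S1-a->S4; S1-b->S5; S1-c->S6; S2-a->S7; S2-b->S8; S2-c->S9; S3-a->S10; S3-b->S11; S3-c->S12; S4-a->S4; S4-b->S5; S4-c->S6; S5-a->S7; S5-b->S8; S5-c->S9; S6-a->S10; S6-b->S11; S6-c->S12; S7-a->S4; S7-b->S5; S7-c->S6; S8-a->S7; S8-b->S8; S8-c->S9; S9-a->S10; S9-b->S11; S9-c->S12; S10-a->S4; S10-b->S5; S10-c->S6; S11-a->S7; S11-b->S8; S11-c->S9; S12-a->S10; S12-b->S11; S12-c->S12

Because acceptance depends on a position counted from the end, the machine has to buffer the most recent 2 symbols. Make each state the string of the last up-to-2 symbols read; on input `x` shift the window left and append `x`. Accept when the buffered window has length 2 and begins with `c`.
A 13-state machine:
          a    b    c  
>  S0     S1   S2   S3 
   S1     S4   S5   S6 
   S2     S7   S8   S9 
   S3    S10  S11  S12 
   S4     S4   S5   S6 
   S5     S7   S8   S9 
   S6    S10  S11  S12 
   S7     S4   S5   S6 
   S8     S7   S8   S9 
   S9    S10  S11  S12 
 * S10    S4   S5   S6 
 * S11    S7   S8   S9 
 * S12   S10  S11  S12 
(> = start, * = accepting)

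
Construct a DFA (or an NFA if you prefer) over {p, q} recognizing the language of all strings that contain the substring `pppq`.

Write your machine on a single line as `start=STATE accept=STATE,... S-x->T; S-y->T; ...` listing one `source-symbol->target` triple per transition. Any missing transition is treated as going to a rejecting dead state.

start=S0; accept=S4; S0-p->S1; S0-q->S0; S1-p->S2; S1-q->S0; S2-p->S3; S2-q->S0; S3-p->S3; S3-q->S4; S4-p->S4; S4-q->S4

States S0..S3 record the length of the longest prefix of `pppq` that matches the current input suffix. Reaching S4 means `pppq` has been seen, and we stay there forever. Accept from S4.
A 5-state machine:
        p   q  
>  S0   S1  S0 
   S1   S2  S0 
   S2   S3  S0 
   S3   S3  S4 
 * S4   S4  S4 
(> = start, * = accepting)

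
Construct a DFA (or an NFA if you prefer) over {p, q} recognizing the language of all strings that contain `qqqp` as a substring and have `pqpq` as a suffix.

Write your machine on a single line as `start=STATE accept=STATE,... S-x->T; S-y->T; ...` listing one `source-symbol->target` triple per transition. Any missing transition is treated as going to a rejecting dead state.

start=s0; accept=s7; s0-p->s0; s0-q->s1; s1-p->s0; s1-q->s2; s2-p->s0; s2-q->s3; s3-p->s4; s3-q->s3; s4-p->s4; s4-q->s5; s5-p->s6; s5-q->s3; s6-p->s4; s6-q->s7; s7-p->s6; s7-q->s3

Run two small machines in parallel and take their product. The first has 5 states tracking whether and how much of `qqqp` has been seen; the second has 5 states tracking how much of the suffix `pqpq` has currently been matched. A product state is a pair (one from each), accepting exactly when both do. Equivalent product states are then merged.
With 8 states:
        p   q  
>  s0   s0  s1 
   s1   s0  s2 
   s2   s0  s3 
   s3   s4  s3 
   s4   s4  s5 
   s5   s6  s3 
   s6   s4  s7 
 * s7   s6  s3 
(> = start, * = accepting)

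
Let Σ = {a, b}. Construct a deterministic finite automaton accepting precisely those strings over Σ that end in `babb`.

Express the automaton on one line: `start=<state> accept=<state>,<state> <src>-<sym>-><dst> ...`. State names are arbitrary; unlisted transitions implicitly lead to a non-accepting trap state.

start=S0 accept=S4 S0-a->S0 S0-b->S1 S1-a->S2 S1-b->S1 S2-a->S0 S2-b->S3 S3-a->S2 S3-b->S4 S4-a->S2 S4-b->S1

Let each state record the length of the longest suffix of the input read so far that is also a prefix of `babb`. S1 means the last symbol is `b`; S2 means the last 2 symbols are `ba`; S3 means the last 3 symbols are `bab`; S4 means the last 4 symbols are `babb`. Accept only at S4, where the string currently ends in `babb`.
With 5 states:
        a   b  
>  S0   S0  S1 
   S1   S2  S1 
   S2   S0  S3 
   S3   S2  S4 
 * S4   S2  S1 
(> = start, * = accepting)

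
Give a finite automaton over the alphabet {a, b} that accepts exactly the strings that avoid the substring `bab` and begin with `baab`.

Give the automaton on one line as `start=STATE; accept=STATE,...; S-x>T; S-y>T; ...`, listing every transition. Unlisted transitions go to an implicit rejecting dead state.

start=q0; accept=q8,q9,q10; q0-a>q1; q0-b>q2; q1-a>q1; q1-b>q3; q2-a>q4; q2-b>q3; q3-a>q5; q3-b>q3; q4-a>q6; q4-b>q7; q5-a>q1; q5-b>q7; q6-a>q1; q6-b>q8; q7-a>q7; q7-b>q7; q8-a>q9; q8-b>q8; q9-a>q10; q9-b>q11; q10-a>q10; q10-b>q8; q11-a>q11; q11-b>q11

Handle the two conditions separately and then intersect. The first has 4 states tracking partial matches of the forbidden pattern `bab`; the second has 6 states tracking whether the input so far still matches the prefix `baab`. A product state is a pair (one from each), accepting exactly when both do.
          a    b  
>  q0     q1   q2 
   q1     q1   q3 
   q2     q4   q3 
   q3     q5   q3 
   q4     q6   q7 
   q5     q1   q7 
   q6     q1   q8 
   q7     q7   q7 
 * q8     q9   q8 
 * q9    q10  q11 
 * q10   q10   q8 
   q11   q11  q11 
(> = start, * = accepting)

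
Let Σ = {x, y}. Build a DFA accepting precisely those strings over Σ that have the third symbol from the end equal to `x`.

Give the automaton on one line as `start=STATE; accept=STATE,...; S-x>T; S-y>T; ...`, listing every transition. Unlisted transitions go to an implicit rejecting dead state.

start=q0; accept=q7,q8,q9,q10; q0-x>q1; q0-y>q2; q1-x>q3; q1-y>q4; q2-x>q5; q2-y>q6; q3-x>q7; q3-y>q8; q4-x>q9; q4-y>q10; q5-x>q11; q5-y>q12; q6-x>q13; q6-y>q14; q7-x>q7; q7-y>q8; q8-x>q9; q8-y>q10; q9-x>q11; q9-y>q12; q10-x>q13; q10-y>q14; q11-x>q7; q11-y>q8; q12-x>q9; q12-y>q10; q13-x>q11; q13-y>q12; q14-x>q13; q14-y>q14

Because acceptance depends on a position counted from the end, the machine has to buffer the most recent 3 symbols. Make each state the string of the last up-to-3 symbols read; on input `x` shift the window left and append `x`. Accept when the buffered window has length 3 and begins with `x`.
With 15 states:
          x    y  
>  q0     q1   q2 
   q1     q3   q4 
   q2     q5   q6 
   q3     q7   q8 
   q4     q9  q10 
   q5    q11  q12 
   q6    q13  q14 
 * q7     q7   q8 
 * q8     q9  q10 
 * q9    q11  q12 
 * q10   q13  q14 
   q11    q7   q8 
   q12    q9  q10 
   q13   q11  q12 
   q14   q13  q14 
(> = start, * = accepting)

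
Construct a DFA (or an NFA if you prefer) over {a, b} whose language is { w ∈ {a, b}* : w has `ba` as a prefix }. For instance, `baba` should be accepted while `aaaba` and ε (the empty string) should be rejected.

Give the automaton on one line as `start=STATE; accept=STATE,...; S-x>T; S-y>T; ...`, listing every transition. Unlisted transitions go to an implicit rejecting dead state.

Check the first 2 symbols one by one: s0 through s1 record how many have matched `ba` so far; any wrong symbol goes to the dead state s3. After all 2 match we enter the accepting sink s2.
4 states suffice.
        a   b  
>  s0   s3  s1 
   s1   s2  s3 
 * s2   s2  s2 
   s3   s3  s3 
(> = start, * = accepting)

start=s0; accept=s2; s0-a>s3; s0-b>s1; s1-a>s2; s1-b>s3; s2-a>s2; s2-b>s2; s3-a>s3; s3-b>s3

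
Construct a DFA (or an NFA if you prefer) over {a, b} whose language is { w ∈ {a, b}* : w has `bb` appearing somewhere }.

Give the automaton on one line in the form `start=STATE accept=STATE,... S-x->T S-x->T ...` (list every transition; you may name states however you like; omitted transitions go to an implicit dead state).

Track how much of `bb` has been matched so far: state q0 is no progress, q2 is the absorbing accept state reached once `bb` has occurred. Intermediate states record partial matches; on a mismatch, fall back to the longest reusable overlap.
3 states suffice.
        a   b  
>  q0   q0  q1 
   q1   q0  q2 
 * q2   q2  q2 
(> = start, * = accepting)

start=q0 accept=q2 q0-a->q0 q0-b->q1 q1-a->q0 q1-b->q2 q2-a->q2 q2-b->q2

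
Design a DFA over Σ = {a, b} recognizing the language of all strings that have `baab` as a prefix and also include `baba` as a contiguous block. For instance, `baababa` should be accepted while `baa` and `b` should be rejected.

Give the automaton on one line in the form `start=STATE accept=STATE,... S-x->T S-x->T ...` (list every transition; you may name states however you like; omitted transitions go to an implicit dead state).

start=S0 accept=S13 S0-a->S1 S0-b->S2 S1-a->S1 S1-b->S3 S2-a->S4 S2-b->S3 S3-a->S5 S3-b->S3 S4-a->S6 S4-b->S7 S5-a->S1 S5-b->S7 S6-a->S1 S6-b->S8 S7-a->S9 S7-b->S3 S8-a->S10 S8-b->S8 S9-a->S9 S9-b->S9 S10-a->S11 S10-b->S12 S11-a->S11 S11-b->S8 S12-a->S13 S12-b->S8 S13-a->S13 S13-b->S13

Build one automaton per condition and run them in lockstep. One (6 states) tracks whether the input so far still matches the prefix `baab`; the other (5 states) tracks whether and how much of `baba` has been seen. Each combined state is a pair, one component from each; accept when both components accept.
A 14-state machine:
          a    b  
>  S0     S1   S2 
   S1     S1   S3 
   S2     S4   S3 
   S3     S5   S3 
   S4     S6   S7 
   S5     S1   S7 
   S6     S1   S8 
   S7     S9   S3 
   S8    S10   S8 
   S9     S9   S9 
   S10   S11  S12 
   S11   S11   S8 
   S12   S13   S8 
 * S13   S13  S13 
(> = start, * = accepting)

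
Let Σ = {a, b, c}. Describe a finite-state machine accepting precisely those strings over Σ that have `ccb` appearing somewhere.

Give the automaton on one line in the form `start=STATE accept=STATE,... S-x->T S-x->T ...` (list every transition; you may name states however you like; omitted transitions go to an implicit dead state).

start=s0 accept=s3 s0-a->s0 s0-b->s0 s0-c->s1 s1-a->s0 s1-b->s0 s1-c->s2 s2-a->s0 s2-b->s3 s2-c->s2 s3-a->s3 s3-b->s3 s3-c->s3

States s0..s2 record the length of the longest prefix of `ccb` that matches the current input suffix. Reaching s3 means `ccb` has been seen, and we stay there forever. Accept from s3.
        a   b   c  
>  s0   s0  s0  s1 
   s1   s0  s0  s2 
   s2   s0  s3  s2 
 * s3   s3  s3  s3 
(> = start, * = accepting)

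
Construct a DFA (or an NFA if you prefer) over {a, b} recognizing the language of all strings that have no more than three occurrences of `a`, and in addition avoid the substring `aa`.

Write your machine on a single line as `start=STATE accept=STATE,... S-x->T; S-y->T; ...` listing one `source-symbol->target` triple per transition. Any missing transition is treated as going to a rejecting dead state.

start=q0; accept=q0,q1,q3,q5,q7,q8,q9; q0-a->q1; q0-b->q0; q1-a->q2; q1-b->q3; q2-a->q4; q2-b->q2; q3-a->q5; q3-b->q3; q4-a->q6; q4-b->q4; q5-a->q4; q5-b->q7; q6-a->q6; q6-b->q6; q7-a->q8; q7-b->q7; q8-a->q6; q8-b->q9; q9-a->q10; q9-b->q9; q10-a->q6; q10-b->q11; q11-a->q10; q11-b->q11

Run two small machines in parallel and take their product. One (5 states) tracks the count of `a`s, saturating at 4; the other (3 states) tracks partial matches of the forbidden pattern `aa`. Each combined state is a pair, one component from each; accept when both components accept.
With 12 states:
          a    b  
>* q0     q1   q0 
 * q1     q2   q3 
   q2     q4   q2 
 * q3     q5   q3 
   q4     q6   q4 
 * q5     q4   q7 
   q6     q6   q6 
 * q7     q8   q7 
 * q8     q6   q9 
 * q9    q10   q9 
   q10    q6  q11 
   q11   q10  q11 
(> = start, * = accepting)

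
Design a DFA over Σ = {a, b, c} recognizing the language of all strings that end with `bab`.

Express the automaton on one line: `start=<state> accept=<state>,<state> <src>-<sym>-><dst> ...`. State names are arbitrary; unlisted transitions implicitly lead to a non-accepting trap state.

start=s0 accept=s3 s0-a->s0 s0-b->s1 s0-c->s0 s1-a->s2 s1-b->s1 s1-c->s0 s2-a->s0 s2-b->s3 s2-c->s0 s3-a->s2 s3-b->s1 s3-c->s0

Let each state record the length of the longest suffix of the input read so far that is also a prefix of `bab`. s1 means the last symbol is `b`; s2 means the last 2 symbols are `ba`; s3 means the last 3 symbols are `bab`. Accept only at s3, where the string currently ends in `bab`.
        a   b   c  
>  s0   s0  s1  s0 
   s1   s2  s1  s0 
   s2   s0  s3  s0 
 * s3   s2  s1  s0 
(> = start, * = accepting)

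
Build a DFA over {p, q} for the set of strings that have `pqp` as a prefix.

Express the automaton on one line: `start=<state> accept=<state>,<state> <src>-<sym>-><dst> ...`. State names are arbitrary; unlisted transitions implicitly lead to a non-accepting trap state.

Check the first 3 symbols one by one: S0 through S2 record how many have matched `pqp` so far; any wrong symbol goes to the dead state S4. After all 3 match we enter the accepting sink S3.
5 states suffice.
        p   q  
>  S0   S1  S4 
   S1   S4  S2 
   S2   S3  S4 
 * S3   S3  S3 
   S4   S4  S4 
(> = start, * = accepting)

start=S0 accept=S3 S0-p->S1 S0-q->S4 S1-p->S4 S1-q->S2 S2-p->S3 S2-q->S4 S3-p->S3 S3-q->S3 S4-p->S4 S4-q->S4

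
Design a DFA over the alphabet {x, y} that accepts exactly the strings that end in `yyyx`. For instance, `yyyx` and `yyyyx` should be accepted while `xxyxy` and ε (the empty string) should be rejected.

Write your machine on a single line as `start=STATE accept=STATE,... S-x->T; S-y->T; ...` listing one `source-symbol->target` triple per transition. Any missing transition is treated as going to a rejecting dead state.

Remember how much of `yyyx` the current input suffix matches. State A means no match yet; B means the last symbol is `y`; C means the last 2 symbols are `yy`; D means the last 3 symbols are `yyy`; E means the last 4 symbols are `yyyx`. Only E accepts. On a mismatch, fall back to the longest proper suffix that is still a prefix of `yyyx`.
       x  y 
>  A   A  B 
   B   A  C 
   C   A  D 
   D   E  D 
 * E   A  B 
(> = start, * = accepting)

start=A; accept=E; A-x->A; A-y->B; B-x->A; B-y->C; C-x->A; C-y->D; D-x->E; D-y->D; E-x->A; E-y->B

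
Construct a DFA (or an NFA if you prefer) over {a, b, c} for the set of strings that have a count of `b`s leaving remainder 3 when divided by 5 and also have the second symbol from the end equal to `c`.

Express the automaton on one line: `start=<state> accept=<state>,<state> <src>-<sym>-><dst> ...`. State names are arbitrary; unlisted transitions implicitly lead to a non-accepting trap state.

Handle the two conditions separately and then intersect. One (5 states) tracks the count of `b`s modulo 5; the other (13 states) tracks the last 2 symbols read. Each combined state is a pair, one component from each; accept when both components accept. Minimizing collapses redundant product states.
A 9-state machine:
        a   b   c  
>  S0   S0  S1  S0 
   S1   S1  S2  S1 
   S2   S2  S3  S4 
   S3   S3  S5  S6 
   S4   S2  S7  S4 
   S5   S5  S0  S5 
   S6   S7  S5  S8 
 * S7   S3  S5  S6 
 * S8   S7  S5  S8 
(> = start, * = accepting)

start=S0 accept=S7,S8 S0-a->S0 S0-b->S1 S0-c->S0 S1-a->S1 S1-b->S2 S1-c->S1 S2-a->S2 S2-b->S3 S2-c->S4 S3-a->S3 S3-b->S5 S3-c->S6 S4-a->S2 S4-b->S7 S4-c->S4 S5-a->S5 S5-b->S0 S5-c->S5 S6-a->S7 S6-b->S5 S6-c->S8 S7-a->S3 S7-b->S5 S7-c->S6 S8-a->S7 S8-b->S5 S8-c->S8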